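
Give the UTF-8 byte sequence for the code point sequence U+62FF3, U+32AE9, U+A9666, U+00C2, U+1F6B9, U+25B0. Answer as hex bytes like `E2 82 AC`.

U+62FF3: 4-byte form → F1 A2 BF B3.
U+32AE9: 4-byte form → F0 B2 AB A9.
U+A9666: 4-byte form → F2 A9 99 A6.
U+00C2: 2-byte form → C3 82.
U+1F6B9: 4-byte form → F0 9F 9A B9.
U+25B0: 3-byte form → E2 96 B0.
Concatenated (21 bytes): F1 A2 BF B3 F0 B2 AB A9 F2 A9 99 A6 C3 82 F0 9F 9A B9 E2 96 B0.

F1 A2 BF B3 F0 B2 AB A9 F2 A9 99 A6 C3 82 F0 9F 9A B9 E2 96 B0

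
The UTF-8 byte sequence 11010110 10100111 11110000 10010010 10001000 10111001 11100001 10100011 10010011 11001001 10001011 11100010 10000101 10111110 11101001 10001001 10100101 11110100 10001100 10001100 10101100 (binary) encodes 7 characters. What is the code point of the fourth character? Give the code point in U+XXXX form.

U+024B

Offset 0: leading byte 0xD6 = 11010110 → 2-byte char #1 = D6 A7.
Offset 2: leading byte 0xF0 = 11110000 → 4-byte char #2 = F0 92 88 B9.
Offset 6: leading byte 0xE1 = 11100001 → 3-byte char #3 = E1 A3 93.
Offset 9: leading byte 0xC9 = 11001001 → 2-byte char #4 = C9 8B.
Leading byte 0xC9 = 11001001 matches 110xxxxx → 2-byte sequence.
Byte 1: 0xC9 = 11001001, payload 01001 (5 bits).
Byte 2: 0x8B = 10001011 (10xxxxxx ✓), payload 001011.
Concatenate: 01001001011 = 0x24B (11 bits → U+024B).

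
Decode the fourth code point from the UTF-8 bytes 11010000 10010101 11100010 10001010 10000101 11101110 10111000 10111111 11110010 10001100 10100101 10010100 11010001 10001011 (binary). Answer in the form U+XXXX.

Offset 0: leading byte 0xD0 = 11010000 → 2-byte char #1 = D0 95.
Offset 2: leading byte 0xE2 = 11100010 → 3-byte char #2 = E2 8A 85.
Offset 5: leading byte 0xEE = 11101110 → 3-byte char #3 = EE B8 BF.
Offset 8: leading byte 0xF2 = 11110010 → 4-byte char #4 = F2 8C A5 94.
Leading byte 0xF2 = 11110010 matches 11110xxx → 4-byte sequence.
Byte 1: 0xF2 = 11110010, payload 010 (3 bits).
Byte 2: 0x8C = 10001100 (10xxxxxx ✓), payload 001100.
Byte 3: 0xA5 = 10100101 (10xxxxxx ✓), payload 100101.
Byte 4: 0x94 = 10010100 (10xxxxxx ✓), payload 010100.
Concatenate: 010001100100101010100 = 0x8C954 (21 bits → U+8C954).

U+8C954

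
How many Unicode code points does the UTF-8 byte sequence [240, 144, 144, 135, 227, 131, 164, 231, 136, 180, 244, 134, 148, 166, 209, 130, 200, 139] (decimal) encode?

Byte at offset 0: 0xF0 = 11110000 → 4-byte char (#1). Advance 4.
Byte at offset 4: 0xE3 = 11100011 → 3-byte char (#2). Advance 3.
Byte at offset 7: 0xE7 = 11100111 → 3-byte char (#3). Advance 3.
Byte at offset 10: 0xF4 = 11110100 → 4-byte char (#4). Advance 4.
Byte at offset 14: 0xD1 = 11010001 → 2-byte char (#5). Advance 2.
Byte at offset 16: 0xC8 = 11001000 → 2-byte char (#6). Advance 2.
Reached end at offset 18 after 6 code points.

6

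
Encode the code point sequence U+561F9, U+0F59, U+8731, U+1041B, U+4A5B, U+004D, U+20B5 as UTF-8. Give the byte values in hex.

U+561F9: 4-byte form → F1 96 87 B9.
U+0F59: 3-byte form → E0 BD 99.
U+8731: 3-byte form → E8 9C B1.
U+1041B: 4-byte form → F0 90 90 9B.
U+4A5B: 3-byte form → E4 A9 9B.
U+004D: 1-byte form → 4D.
U+20B5: 3-byte form → E2 82 B5.
Concatenated (21 bytes): F1 96 87 B9 E0 BD 99 E8 9C B1 F0 90 90 9B E4 A9 9B 4D E2 82 B5.

F1 96 87 B9 E0 BD 99 E8 9C B1 F0 90 90 9B E4 A9 9B 4D E2 82 B5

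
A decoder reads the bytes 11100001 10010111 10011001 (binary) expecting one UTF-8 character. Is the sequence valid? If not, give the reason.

valid

Leading byte 0xE1 = 11100001 → 3-byte form.
Continuation bytes 0x97=10010111, 0x99=10011001 all match 10xxxxxx.
Decoded value 0x15D9 is ≥ 0x800 (shortest form) and not a surrogate.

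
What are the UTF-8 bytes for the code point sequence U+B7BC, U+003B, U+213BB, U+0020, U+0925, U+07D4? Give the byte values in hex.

U+B7BC: 3-byte form → EB 9E BC.
U+003B: 1-byte form → 3B.
U+213BB: 4-byte form → F0 A1 8E BB.
U+0020: 1-byte form → 20.
U+0925: 3-byte form → E0 A4 A5.
U+07D4: 2-byte form → DF 94.
Concatenated (14 bytes): EB 9E BC 3B F0 A1 8E BB 20 E0 A4 A5 DF 94.

EB 9E BC 3B F0 A1 8E BB 20 E0 A4 A5 DF 94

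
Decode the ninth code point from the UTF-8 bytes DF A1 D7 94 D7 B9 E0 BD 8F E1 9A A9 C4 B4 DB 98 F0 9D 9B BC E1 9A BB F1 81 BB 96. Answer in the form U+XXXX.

Offset 0: leading byte 0xDF = 11011111 → 2-byte char #1 = DF A1.
Offset 2: leading byte 0xD7 = 11010111 → 2-byte char #2 = D7 94.
Offset 4: leading byte 0xD7 = 11010111 → 2-byte char #3 = D7 B9.
Offset 6: leading byte 0xE0 = 11100000 → 3-byte char #4 = E0 BD 8F.
Offset 9: leading byte 0xE1 = 11100001 → 3-byte char #5 = E1 9A A9.
Offset 12: leading byte 0xC4 = 11000100 → 2-byte char #6 = C4 B4.
Offset 14: leading byte 0xDB = 11011011 → 2-byte char #7 = DB 98.
Offset 16: leading byte 0xF0 = 11110000 → 4-byte char #8 = F0 9D 9B BC.
Offset 20: leading byte 0xE1 = 11100001 → 3-byte char #9 = E1 9A BB.
Leading byte 0xE1 = 11100001 matches 1110xxxx → 3-byte sequence.
Byte 1: 0xE1 = 11100001, payload 0001 (4 bits).
Byte 2: 0x9A = 10011010 (10xxxxxx ✓), payload 011010.
Byte 3: 0xBB = 10111011 (10xxxxxx ✓), payload 111011.
Concatenate: 0001011010111011 = 0x16BB (16 bits → U+16BB).

U+16BB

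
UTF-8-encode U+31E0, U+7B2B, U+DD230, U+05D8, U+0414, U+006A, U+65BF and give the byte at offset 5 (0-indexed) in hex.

U+31E0 → 3-byte form E3 87 A0 at offsets 0–2.
U+7B2B → 3-byte form E7 AC AB at offsets 3–5.
Offset 5 falls in char 2's range; it's byte 3 of E7 AC AB = 0xAB.

0xAB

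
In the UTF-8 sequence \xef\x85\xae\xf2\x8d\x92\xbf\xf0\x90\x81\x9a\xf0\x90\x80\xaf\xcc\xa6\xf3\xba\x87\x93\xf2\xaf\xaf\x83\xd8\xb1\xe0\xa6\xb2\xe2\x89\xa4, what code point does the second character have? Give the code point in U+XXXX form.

U+8D4BF

Offset 0: leading byte 0xEF = 11101111 → 3-byte char #1 = EF 85 AE.
Offset 3: leading byte 0xF2 = 11110010 → 4-byte char #2 = F2 8D 92 BF.
Leading byte 0xF2 = 11110010 matches 11110xxx → 4-byte sequence.
Byte 1: 0xF2 = 11110010, payload 010 (3 bits).
Byte 2: 0x8D = 10001101 (10xxxxxx ✓), payload 001101.
Byte 3: 0x92 = 10010010 (10xxxxxx ✓), payload 010010.
Byte 4: 0xBF = 10111111 (10xxxxxx ✓), payload 111111.
Concatenate: 010001101010010111111 = 0x8D4BF (21 bits → U+8D4BF).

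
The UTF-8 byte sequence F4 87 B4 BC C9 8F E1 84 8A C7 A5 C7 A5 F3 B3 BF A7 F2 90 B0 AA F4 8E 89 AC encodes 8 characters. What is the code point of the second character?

U+024F

Offset 0: leading byte 0xF4 = 11110100 → 4-byte char #1 = F4 87 B4 BC.
Offset 4: leading byte 0xC9 = 11001001 → 2-byte char #2 = C9 8F.
Leading byte 0xC9 = 11001001 matches 110xxxxx → 2-byte sequence.
Byte 1: 0xC9 = 11001001, payload 01001 (5 bits).
Byte 2: 0x8F = 10001111 (10xxxxxx ✓), payload 001111.
Concatenate: 01001001111 = 0x24F (11 bits → U+024F).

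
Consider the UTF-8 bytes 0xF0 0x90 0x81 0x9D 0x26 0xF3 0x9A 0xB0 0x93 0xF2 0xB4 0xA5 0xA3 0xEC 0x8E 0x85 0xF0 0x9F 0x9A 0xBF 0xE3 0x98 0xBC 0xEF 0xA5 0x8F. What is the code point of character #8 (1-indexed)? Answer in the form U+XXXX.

U+F94F

Offset 0: leading byte 0xF0 = 11110000 → 4-byte char #1 = F0 90 81 9D.
Offset 4: leading byte 0x26 = 00100110 → 1-byte char #2 = 26.
Offset 5: leading byte 0xF3 = 11110011 → 4-byte char #3 = F3 9A B0 93.
Offset 9: leading byte 0xF2 = 11110010 → 4-byte char #4 = F2 B4 A5 A3.
Offset 13: leading byte 0xEC = 11101100 → 3-byte char #5 = EC 8E 85.
Offset 16: leading byte 0xF0 = 11110000 → 4-byte char #6 = F0 9F 9A BF.
Offset 20: leading byte 0xE3 = 11100011 → 3-byte char #7 = E3 98 BC.
Offset 23: leading byte 0xEF = 11101111 → 3-byte char #8 = EF A5 8F.
Leading byte 0xEF = 11101111 matches 1110xxxx → 3-byte sequence.
Byte 1: 0xEF = 11101111, payload 1111 (4 bits).
Byte 2: 0xA5 = 10100101 (10xxxxxx ✓), payload 100101.
Byte 3: 0x8F = 10001111 (10xxxxxx ✓), payload 001111.
Concatenate: 1111100101001111 = 0xF94F (16 bits → U+F94F).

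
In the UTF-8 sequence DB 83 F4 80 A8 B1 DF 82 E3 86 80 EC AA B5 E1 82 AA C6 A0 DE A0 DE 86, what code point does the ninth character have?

Offset 0: leading byte 0xDB = 11011011 → 2-byte char #1 = DB 83.
Offset 2: leading byte 0xF4 = 11110100 → 4-byte char #2 = F4 80 A8 B1.
Offset 6: leading byte 0xDF = 11011111 → 2-byte char #3 = DF 82.
Offset 8: leading byte 0xE3 = 11100011 → 3-byte char #4 = E3 86 80.
Offset 11: leading byte 0xEC = 11101100 → 3-byte char #5 = EC AA B5.
Offset 14: leading byte 0xE1 = 11100001 → 3-byte char #6 = E1 82 AA.
Offset 17: leading byte 0xC6 = 11000110 → 2-byte char #7 = C6 A0.
Offset 19: leading byte 0xDE = 11011110 → 2-byte char #8 = DE A0.
Offset 21: leading byte 0xDE = 11011110 → 2-byte char #9 = DE 86.
Leading byte 0xDE = 11011110 matches 110xxxxx → 2-byte sequence.
Byte 1: 0xDE = 11011110, payload 11110 (5 bits).
Byte 2: 0x86 = 10000110 (10xxxxxx ✓), payload 000110.
Concatenate: 11110000110 = 0x786 (11 bits → U+0786).

U+0786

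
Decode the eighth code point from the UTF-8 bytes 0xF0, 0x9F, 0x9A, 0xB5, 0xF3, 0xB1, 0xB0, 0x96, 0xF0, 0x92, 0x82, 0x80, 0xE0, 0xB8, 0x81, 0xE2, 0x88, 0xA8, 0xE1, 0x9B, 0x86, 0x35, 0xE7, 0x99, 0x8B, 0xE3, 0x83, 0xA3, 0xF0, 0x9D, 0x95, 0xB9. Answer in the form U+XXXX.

Offset 0: leading byte 0xF0 = 11110000 → 4-byte char #1 = F0 9F 9A B5.
Offset 4: leading byte 0xF3 = 11110011 → 4-byte char #2 = F3 B1 B0 96.
Offset 8: leading byte 0xF0 = 11110000 → 4-byte char #3 = F0 92 82 80.
Offset 12: leading byte 0xE0 = 11100000 → 3-byte char #4 = E0 B8 81.
Offset 15: leading byte 0xE2 = 11100010 → 3-byte char #5 = E2 88 A8.
Offset 18: leading byte 0xE1 = 11100001 → 3-byte char #6 = E1 9B 86.
Offset 21: leading byte 0x35 = 00110101 → 1-byte char #7 = 35.
Offset 22: leading byte 0xE7 = 11100111 → 3-byte char #8 = E7 99 8B.
Leading byte 0xE7 = 11100111 matches 1110xxxx → 3-byte sequence.
Byte 1: 0xE7 = 11100111, payload 0111 (4 bits).
Byte 2: 0x99 = 10011001 (10xxxxxx ✓), payload 011001.
Byte 3: 0x8B = 10001011 (10xxxxxx ✓), payload 001011.
Concatenate: 0111011001001011 = 0x764B (16 bits → U+764B).

U+764B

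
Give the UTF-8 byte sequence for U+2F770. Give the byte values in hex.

U+2F770 = 0x2F770 = 194416 decimal. In range U+10000–U+10FFFF → 4-byte form: 11110xxx 10xxxxxx 10xxxxxx 10xxxxxx.
Binary (21 bits): 000101111011101110000.
Split 3+6+6+6: 000 | 101111 | 011101 | 110000.
Byte 1: 11110000 = 0xF0.
Byte 2: 10101111 = 0xAF.
Byte 3: 10011101 = 0x9D.
Byte 4: 10110000 = 0xB0.

F0 AF 9D B0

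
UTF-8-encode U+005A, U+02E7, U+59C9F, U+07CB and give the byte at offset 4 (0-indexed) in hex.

U+005A → 1-byte form 5A at offsets 0–0.
U+02E7 → 2-byte form CB A7 at offsets 1–2.
U+59C9F → 4-byte form F1 99 B2 9F at offsets 3–6.
Offset 4 falls in char 3's range; it's byte 2 of F1 99 B2 9F = 0x99.

0x99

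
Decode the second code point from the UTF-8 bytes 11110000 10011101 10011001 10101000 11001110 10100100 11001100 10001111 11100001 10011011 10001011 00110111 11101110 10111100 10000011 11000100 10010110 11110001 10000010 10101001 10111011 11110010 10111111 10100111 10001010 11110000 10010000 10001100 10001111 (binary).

Offset 0: leading byte 0xF0 = 11110000 → 4-byte char #1 = F0 9D 99 A8.
Offset 4: leading byte 0xCE = 11001110 → 2-byte char #2 = CE A4.
Leading byte 0xCE = 11001110 matches 110xxxxx → 2-byte sequence.
Byte 1: 0xCE = 11001110, payload 01110 (5 bits).
Byte 2: 0xA4 = 10100100 (10xxxxxx ✓), payload 100100.
Concatenate: 01110100100 = 0x3A4 (11 bits → U+03A4).

U+03A4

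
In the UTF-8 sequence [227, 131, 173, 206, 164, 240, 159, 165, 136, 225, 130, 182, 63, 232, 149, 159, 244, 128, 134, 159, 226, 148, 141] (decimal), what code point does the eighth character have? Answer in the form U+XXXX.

Offset 0: leading byte 0xE3 = 11100011 → 3-byte char #1 = E3 83 AD.
Offset 3: leading byte 0xCE = 11001110 → 2-byte char #2 = CE A4.
Offset 5: leading byte 0xF0 = 11110000 → 4-byte char #3 = F0 9F A5 88.
Offset 9: leading byte 0xE1 = 11100001 → 3-byte char #4 = E1 82 B6.
Offset 12: leading byte 0x3F = 00111111 → 1-byte char #5 = 3F.
Offset 13: leading byte 0xE8 = 11101000 → 3-byte char #6 = E8 95 9F.
Offset 16: leading byte 0xF4 = 11110100 → 4-byte char #7 = F4 80 86 9F.
Offset 20: leading byte 0xE2 = 11100010 → 3-byte char #8 = E2 94 8D.
Leading byte 0xE2 = 11100010 matches 1110xxxx → 3-byte sequence.
Byte 1: 0xE2 = 11100010, payload 0010 (4 bits).
Byte 2: 0x94 = 10010100 (10xxxxxx ✓), payload 010100.
Byte 3: 0x8D = 10001101 (10xxxxxx ✓), payload 001101.
Concatenate: 0010010100001101 = 0x250D (16 bits → U+250D).

U+250D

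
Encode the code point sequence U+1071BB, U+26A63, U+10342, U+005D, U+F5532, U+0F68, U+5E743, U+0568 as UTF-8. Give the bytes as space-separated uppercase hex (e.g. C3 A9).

U+1071BB: 4-byte form → F4 87 86 BB.
U+26A63: 4-byte form → F0 A6 A9 A3.
U+10342: 4-byte form → F0 90 8D 82.
U+005D: 1-byte form → 5D.
U+F5532: 4-byte form → F3 B5 94 B2.
U+0F68: 3-byte form → E0 BD A8.
U+5E743: 4-byte form → F1 9E 9D 83.
U+0568: 2-byte form → D5 A8.
Concatenated (26 bytes): F4 87 86 BB F0 A6 A9 A3 F0 90 8D 82 5D F3 B5 94 B2 E0 BD A8 F1 9E 9D 83 D5 A8.

F4 87 86 BB F0 A6 A9 A3 F0 90 8D 82 5D F3 B5 94 B2 E0 BD A8 F1 9E 9D 83 D5 A8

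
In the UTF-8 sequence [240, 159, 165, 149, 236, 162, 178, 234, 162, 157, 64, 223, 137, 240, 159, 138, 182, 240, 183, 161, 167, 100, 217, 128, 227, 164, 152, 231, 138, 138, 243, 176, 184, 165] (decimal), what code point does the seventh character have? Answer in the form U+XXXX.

U+37867

Offset 0: leading byte 0xF0 = 11110000 → 4-byte char #1 = F0 9F A5 95.
Offset 4: leading byte 0xEC = 11101100 → 3-byte char #2 = EC A2 B2.
Offset 7: leading byte 0xEA = 11101010 → 3-byte char #3 = EA A2 9D.
Offset 10: leading byte 0x40 = 01000000 → 1-byte char #4 = 40.
Offset 11: leading byte 0xDF = 11011111 → 2-byte char #5 = DF 89.
Offset 13: leading byte 0xF0 = 11110000 → 4-byte char #6 = F0 9F 8A B6.
Offset 17: leading byte 0xF0 = 11110000 → 4-byte char #7 = F0 B7 A1 A7.
Leading byte 0xF0 = 11110000 matches 11110xxx → 4-byte sequence.
Byte 1: 0xF0 = 11110000, payload 000 (3 bits).
Byte 2: 0xB7 = 10110111 (10xxxxxx ✓), payload 110111.
Byte 3: 0xA1 = 10100001 (10xxxxxx ✓), payload 100001.
Byte 4: 0xA7 = 10100111 (10xxxxxx ✓), payload 100111.
Concatenate: 000110111100001100111 = 0x37867 (21 bits → U+37867).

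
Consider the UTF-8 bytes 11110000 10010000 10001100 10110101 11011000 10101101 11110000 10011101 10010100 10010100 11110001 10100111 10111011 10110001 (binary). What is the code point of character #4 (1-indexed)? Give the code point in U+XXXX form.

U+67EF1

Offset 0: leading byte 0xF0 = 11110000 → 4-byte char #1 = F0 90 8C B5.
Offset 4: leading byte 0xD8 = 11011000 → 2-byte char #2 = D8 AD.
Offset 6: leading byte 0xF0 = 11110000 → 4-byte char #3 = F0 9D 94 94.
Offset 10: leading byte 0xF1 = 11110001 → 4-byte char #4 = F1 A7 BB B1.
Leading byte 0xF1 = 11110001 matches 11110xxx → 4-byte sequence.
Byte 1: 0xF1 = 11110001, payload 001 (3 bits).
Byte 2: 0xA7 = 10100111 (10xxxxxx ✓), payload 100111.
Byte 3: 0xBB = 10111011 (10xxxxxx ✓), payload 111011.
Byte 4: 0xB1 = 10110001 (10xxxxxx ✓), payload 110001.
Concatenate: 001100111111011110001 = 0x67EF1 (21 bits → U+67EF1).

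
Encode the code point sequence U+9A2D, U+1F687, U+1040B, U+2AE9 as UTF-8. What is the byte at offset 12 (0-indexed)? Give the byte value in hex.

U+9A2D → 3-byte form E9 A8 AD at offsets 0–2.
U+1F687 → 4-byte form F0 9F 9A 87 at offsets 3–6.
U+1040B → 4-byte form F0 90 90 8B at offsets 7–10.
U+2AE9 → 3-byte form E2 AB A9 at offsets 11–13.
Offset 12 falls in char 4's range; it's byte 2 of E2 AB A9 = 0xAB.

0xAB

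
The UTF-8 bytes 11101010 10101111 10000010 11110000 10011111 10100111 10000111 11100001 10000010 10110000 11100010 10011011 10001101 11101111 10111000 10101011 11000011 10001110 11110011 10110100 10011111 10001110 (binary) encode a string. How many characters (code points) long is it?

Byte at offset 0: 0xEA = 11101010 → 3-byte char (#1). Advance 3.
Byte at offset 3: 0xF0 = 11110000 → 4-byte char (#2). Advance 4.
Byte at offset 7: 0xE1 = 11100001 → 3-byte char (#3). Advance 3.
Byte at offset 10: 0xE2 = 11100010 → 3-byte char (#4). Advance 3.
Byte at offset 13: 0xEF = 11101111 → 3-byte char (#5). Advance 3.
Byte at offset 16: 0xC3 = 11000011 → 2-byte char (#6). Advance 2.
Byte at offset 18: 0xF3 = 11110011 → 4-byte char (#7). Advance 4.
Reached end at offset 22 after 7 code points.

7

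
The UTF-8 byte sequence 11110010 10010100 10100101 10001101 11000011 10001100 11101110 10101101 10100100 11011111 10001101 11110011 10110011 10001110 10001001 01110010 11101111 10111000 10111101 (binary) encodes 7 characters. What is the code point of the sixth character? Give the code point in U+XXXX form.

U+0072

Offset 0: leading byte 0xF2 = 11110010 → 4-byte char #1 = F2 94 A5 8D.
Offset 4: leading byte 0xC3 = 11000011 → 2-byte char #2 = C3 8C.
Offset 6: leading byte 0xEE = 11101110 → 3-byte char #3 = EE AD A4.
Offset 9: leading byte 0xDF = 11011111 → 2-byte char #4 = DF 8D.
Offset 11: leading byte 0xF3 = 11110011 → 4-byte char #5 = F3 B3 8E 89.
Offset 15: leading byte 0x72 = 01110010 → 1-byte char #6 = 72.
Leading byte 0x72 = 01110010 matches 0xxxxxxx → 1-byte sequence.
Byte 1: 0x72 = 01110010, payload 1110010 (7 bits).
Concatenate: 1110010 = 0x72 (7 bits → U+0072).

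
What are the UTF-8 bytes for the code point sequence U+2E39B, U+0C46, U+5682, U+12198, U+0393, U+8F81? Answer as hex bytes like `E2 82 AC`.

F0 AE 8E 9B E0 B1 86 E5 9A 82 F0 92 86 98 CE 93 E8 BE 81

U+2E39B: 4-byte form → F0 AE 8E 9B.
U+0C46: 3-byte form → E0 B1 86.
U+5682: 3-byte form → E5 9A 82.
U+12198: 4-byte form → F0 92 86 98.
U+0393: 2-byte form → CE 93.
U+8F81: 3-byte form → E8 BE 81.
Concatenated (19 bytes): F0 AE 8E 9B E0 B1 86 E5 9A 82 F0 92 86 98 CE 93 E8 BE 81.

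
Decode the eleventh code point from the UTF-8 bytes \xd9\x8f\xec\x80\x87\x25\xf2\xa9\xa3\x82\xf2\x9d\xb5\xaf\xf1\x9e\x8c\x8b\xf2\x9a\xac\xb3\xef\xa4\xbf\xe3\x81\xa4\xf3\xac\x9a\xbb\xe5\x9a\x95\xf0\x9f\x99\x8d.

Offset 0: leading byte 0xD9 = 11011001 → 2-byte char #1 = D9 8F.
Offset 2: leading byte 0xEC = 11101100 → 3-byte char #2 = EC 80 87.
Offset 5: leading byte 0x25 = 00100101 → 1-byte char #3 = 25.
Offset 6: leading byte 0xF2 = 11110010 → 4-byte char #4 = F2 A9 A3 82.
Offset 10: leading byte 0xF2 = 11110010 → 4-byte char #5 = F2 9D B5 AF.
Offset 14: leading byte 0xF1 = 11110001 → 4-byte char #6 = F1 9E 8C 8B.
Offset 18: leading byte 0xF2 = 11110010 → 4-byte char #7 = F2 9A AC B3.
Offset 22: leading byte 0xEF = 11101111 → 3-byte char #8 = EF A4 BF.
Offset 25: leading byte 0xE3 = 11100011 → 3-byte char #9 = E3 81 A4.
Offset 28: leading byte 0xF3 = 11110011 → 4-byte char #10 = F3 AC 9A BB.
Offset 32: leading byte 0xE5 = 11100101 → 3-byte char #11 = E5 9A 95.
Leading byte 0xE5 = 11100101 matches 1110xxxx → 3-byte sequence.
Byte 1: 0xE5 = 11100101, payload 0101 (4 bits).
Byte 2: 0x9A = 10011010 (10xxxxxx ✓), payload 011010.
Byte 3: 0x95 = 10010101 (10xxxxxx ✓), payload 010101.
Concatenate: 0101011010010101 = 0x5695 (16 bits → U+5695).

U+5695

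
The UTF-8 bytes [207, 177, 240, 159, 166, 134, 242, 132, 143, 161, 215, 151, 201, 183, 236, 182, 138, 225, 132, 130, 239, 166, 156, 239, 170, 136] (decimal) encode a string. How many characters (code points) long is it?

9

Byte at offset 0: 0xCF = 11001111 → 2-byte char (#1). Advance 2.
Byte at offset 2: 0xF0 = 11110000 → 4-byte char (#2). Advance 4.
Byte at offset 6: 0xF2 = 11110010 → 4-byte char (#3). Advance 4.
Byte at offset 10: 0xD7 = 11010111 → 2-byte char (#4). Advance 2.
Byte at offset 12: 0xC9 = 11001001 → 2-byte char (#5). Advance 2.
Byte at offset 14: 0xEC = 11101100 → 3-byte char (#6). Advance 3.
Byte at offset 17: 0xE1 = 11100001 → 3-byte char (#7). Advance 3.
Byte at offset 20: 0xEF = 11101111 → 3-byte char (#8). Advance 3.
Byte at offset 23: 0xEF = 11101111 → 3-byte char (#9). Advance 3.
Reached end at offset 26 after 9 code points.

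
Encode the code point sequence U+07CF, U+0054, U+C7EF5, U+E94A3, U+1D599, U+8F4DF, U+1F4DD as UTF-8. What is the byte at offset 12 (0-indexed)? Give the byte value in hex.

0x9D

U+07CF → 2-byte form DF 8F at offsets 0–1.
U+0054 → 1-byte form 54 at offsets 2–2.
U+C7EF5 → 4-byte form F3 87 BB B5 at offsets 3–6.
U+E94A3 → 4-byte form F3 A9 92 A3 at offsets 7–10.
U+1D599 → 4-byte form F0 9D 96 99 at offsets 11–14.
Offset 12 falls in char 5's range; it's byte 2 of F0 9D 96 99 = 0x9D.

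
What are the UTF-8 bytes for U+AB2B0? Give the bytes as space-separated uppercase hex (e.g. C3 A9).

F2 AB 8A B0

U+AB2B0 = 0xAB2B0 = 701104 decimal. In range U+10000–U+10FFFF → 4-byte form: 11110xxx 10xxxxxx 10xxxxxx 10xxxxxx.
Binary (21 bits): 010101011001010110000.
Split 3+6+6+6: 010 | 101011 | 001010 | 110000.
Byte 1: 11110010 = 0xF2.
Byte 2: 10101011 = 0xAB.
Byte 3: 10001010 = 0x8A.
Byte 4: 10110000 = 0xB0.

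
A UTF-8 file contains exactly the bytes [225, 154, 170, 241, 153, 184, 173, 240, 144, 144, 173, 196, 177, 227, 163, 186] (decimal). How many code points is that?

Byte at offset 0: 0xE1 = 11100001 → 3-byte char (#1). Advance 3.
Byte at offset 3: 0xF1 = 11110001 → 4-byte char (#2). Advance 4.
Byte at offset 7: 0xF0 = 11110000 → 4-byte char (#3). Advance 4.
Byte at offset 11: 0xC4 = 11000100 → 2-byte char (#4). Advance 2.
Byte at offset 13: 0xE3 = 11100011 → 3-byte char (#5). Advance 3.
Reached end at offset 16 after 5 code points.

5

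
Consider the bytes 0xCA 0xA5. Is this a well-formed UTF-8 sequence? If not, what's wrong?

valid

Leading byte 0xCA = 11001010 → 2-byte form.
Continuation bytes 0xA5=10100101 all match 10xxxxxx.
Decoded value 0x2A5 is ≥ 0x80 (shortest form) and not a surrogate.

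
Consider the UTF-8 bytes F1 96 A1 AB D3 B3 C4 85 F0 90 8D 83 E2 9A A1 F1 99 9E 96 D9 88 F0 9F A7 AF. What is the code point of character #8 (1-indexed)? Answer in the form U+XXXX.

Offset 0: leading byte 0xF1 = 11110001 → 4-byte char #1 = F1 96 A1 AB.
Offset 4: leading byte 0xD3 = 11010011 → 2-byte char #2 = D3 B3.
Offset 6: leading byte 0xC4 = 11000100 → 2-byte char #3 = C4 85.
Offset 8: leading byte 0xF0 = 11110000 → 4-byte char #4 = F0 90 8D 83.
Offset 12: leading byte 0xE2 = 11100010 → 3-byte char #5 = E2 9A A1.
Offset 15: leading byte 0xF1 = 11110001 → 4-byte char #6 = F1 99 9E 96.
Offset 19: leading byte 0xD9 = 11011001 → 2-byte char #7 = D9 88.
Offset 21: leading byte 0xF0 = 11110000 → 4-byte char #8 = F0 9F A7 AF.
Leading byte 0xF0 = 11110000 matches 11110xxx → 4-byte sequence.
Byte 1: 0xF0 = 11110000, payload 000 (3 bits).
Byte 2: 0x9F = 10011111 (10xxxxxx ✓), payload 011111.
Byte 3: 0xA7 = 10100111 (10xxxxxx ✓), payload 100111.
Byte 4: 0xAF = 10101111 (10xxxxxx ✓), payload 101111.
Concatenate: 000011111100111101111 = 0x1F9EF (21 bits → U+1F9EF).

U+1F9EF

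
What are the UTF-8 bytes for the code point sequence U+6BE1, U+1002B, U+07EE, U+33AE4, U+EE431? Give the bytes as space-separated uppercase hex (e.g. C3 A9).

U+6BE1: 3-byte form → E6 AF A1.
U+1002B: 4-byte form → F0 90 80 AB.
U+07EE: 2-byte form → DF AE.
U+33AE4: 4-byte form → F0 B3 AB A4.
U+EE431: 4-byte form → F3 AE 90 B1.
Concatenated (17 bytes): E6 AF A1 F0 90 80 AB DF AE F0 B3 AB A4 F3 AE 90 B1.

E6 AF A1 F0 90 80 AB DF AE F0 B3 AB A4 F3 AE 90 B1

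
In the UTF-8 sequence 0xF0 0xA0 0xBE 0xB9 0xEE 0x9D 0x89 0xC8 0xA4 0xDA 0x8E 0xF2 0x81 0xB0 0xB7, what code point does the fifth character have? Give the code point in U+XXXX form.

Offset 0: leading byte 0xF0 = 11110000 → 4-byte char #1 = F0 A0 BE B9.
Offset 4: leading byte 0xEE = 11101110 → 3-byte char #2 = EE 9D 89.
Offset 7: leading byte 0xC8 = 11001000 → 2-byte char #3 = C8 A4.
Offset 9: leading byte 0xDA = 11011010 → 2-byte char #4 = DA 8E.
Offset 11: leading byte 0xF2 = 11110010 → 4-byte char #5 = F2 81 B0 B7.
Leading byte 0xF2 = 11110010 matches 11110xxx → 4-byte sequence.
Byte 1: 0xF2 = 11110010, payload 010 (3 bits).
Byte 2: 0x81 = 10000001 (10xxxxxx ✓), payload 000001.
Byte 3: 0xB0 = 10110000 (10xxxxxx ✓), payload 110000.
Byte 4: 0xB7 = 10110111 (10xxxxxx ✓), payload 110111.
Concatenate: 010000001110000110111 = 0x81C37 (21 bits → U+81C37).

U+81C37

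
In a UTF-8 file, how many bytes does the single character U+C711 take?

U+C711 = 0xC711. UTF-8 uses 1 byte below 0x80, 2 below 0x800, 3 below 0x10000, 4 up to 0x10FFFF. 0xC711 is in U+0800–U+FFFF → 3 bytes.

3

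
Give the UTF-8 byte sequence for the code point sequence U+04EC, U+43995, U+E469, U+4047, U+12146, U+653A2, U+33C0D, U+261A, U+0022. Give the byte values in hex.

D3 AC F1 83 A6 95 EE 91 A9 E4 81 87 F0 92 85 86 F1 A5 8E A2 F0 B3 B0 8D E2 98 9A 22

U+04EC: 2-byte form → D3 AC.
U+43995: 4-byte form → F1 83 A6 95.
U+E469: 3-byte form → EE 91 A9.
U+4047: 3-byte form → E4 81 87.
U+12146: 4-byte form → F0 92 85 86.
U+653A2: 4-byte form → F1 A5 8E A2.
U+33C0D: 4-byte form → F0 B3 B0 8D.
U+261A: 3-byte form → E2 98 9A.
U+0022: 1-byte form → 22.
Concatenated (28 bytes): D3 AC F1 83 A6 95 EE 91 A9 E4 81 87 F0 92 85 86 F1 A5 8E A2 F0 B3 B0 8D E2 98 9A 22.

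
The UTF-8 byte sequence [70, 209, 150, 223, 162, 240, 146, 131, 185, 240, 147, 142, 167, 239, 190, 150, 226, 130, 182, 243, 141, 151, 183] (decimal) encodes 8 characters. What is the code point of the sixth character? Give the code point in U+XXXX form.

Offset 0: leading byte 0x46 = 01000110 → 1-byte char #1 = 46.
Offset 1: leading byte 0xD1 = 11010001 → 2-byte char #2 = D1 96.
Offset 3: leading byte 0xDF = 11011111 → 2-byte char #3 = DF A2.
Offset 5: leading byte 0xF0 = 11110000 → 4-byte char #4 = F0 92 83 B9.
Offset 9: leading byte 0xF0 = 11110000 → 4-byte char #5 = F0 93 8E A7.
Offset 13: leading byte 0xEF = 11101111 → 3-byte char #6 = EF BE 96.
Leading byte 0xEF = 11101111 matches 1110xxxx → 3-byte sequence.
Byte 1: 0xEF = 11101111, payload 1111 (4 bits).
Byte 2: 0xBE = 10111110 (10xxxxxx ✓), payload 111110.
Byte 3: 0x96 = 10010110 (10xxxxxx ✓), payload 010110.
Concatenate: 1111111110010110 = 0xFF96 (16 bits → U+FF96).

U+FF96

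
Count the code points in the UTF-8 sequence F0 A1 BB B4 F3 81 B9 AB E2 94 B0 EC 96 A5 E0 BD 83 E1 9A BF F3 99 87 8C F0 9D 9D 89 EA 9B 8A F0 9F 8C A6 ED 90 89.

Byte at offset 0: 0xF0 = 11110000 → 4-byte char (#1). Advance 4.
Byte at offset 4: 0xF3 = 11110011 → 4-byte char (#2). Advance 4.
Byte at offset 8: 0xE2 = 11100010 → 3-byte char (#3). Advance 3.
Byte at offset 11: 0xEC = 11101100 → 3-byte char (#4). Advance 3.
Byte at offset 14: 0xE0 = 11100000 → 3-byte char (#5). Advance 3.
Byte at offset 17: 0xE1 = 11100001 → 3-byte char (#6). Advance 3.
Byte at offset 20: 0xF3 = 11110011 → 4-byte char (#7). Advance 4.
Byte at offset 24: 0xF0 = 11110000 → 4-byte char (#8). Advance 4.
Byte at offset 28: 0xEA = 11101010 → 3-byte char (#9). Advance 3.
Byte at offset 31: 0xF0 = 11110000 → 4-byte char (#10). Advance 4.
Byte at offset 35: 0xED = 11101101 → 3-byte char (#11). Advance 3.
Reached end at offset 38 after 11 code points.

11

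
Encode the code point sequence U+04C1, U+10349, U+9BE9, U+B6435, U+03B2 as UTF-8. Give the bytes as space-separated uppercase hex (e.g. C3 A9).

U+04C1: 2-byte form → D3 81.
U+10349: 4-byte form → F0 90 8D 89.
U+9BE9: 3-byte form → E9 AF A9.
U+B6435: 4-byte form → F2 B6 90 B5.
U+03B2: 2-byte form → CE B2.
Concatenated (15 bytes): D3 81 F0 90 8D 89 E9 AF A9 F2 B6 90 B5 CE B2.

D3 81 F0 90 8D 89 E9 AF A9 F2 B6 90 B5 CE B2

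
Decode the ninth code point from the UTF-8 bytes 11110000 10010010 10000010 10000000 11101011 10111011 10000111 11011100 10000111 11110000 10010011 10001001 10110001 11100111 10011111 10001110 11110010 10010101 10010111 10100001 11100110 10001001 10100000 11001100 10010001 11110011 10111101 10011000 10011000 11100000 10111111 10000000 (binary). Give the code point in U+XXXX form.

U+FD618

Offset 0: leading byte 0xF0 = 11110000 → 4-byte char #1 = F0 92 82 80.
Offset 4: leading byte 0xEB = 11101011 → 3-byte char #2 = EB BB 87.
Offset 7: leading byte 0xDC = 11011100 → 2-byte char #3 = DC 87.
Offset 9: leading byte 0xF0 = 11110000 → 4-byte char #4 = F0 93 89 B1.
Offset 13: leading byte 0xE7 = 11100111 → 3-byte char #5 = E7 9F 8E.
Offset 16: leading byte 0xF2 = 11110010 → 4-byte char #6 = F2 95 97 A1.
Offset 20: leading byte 0xE6 = 11100110 → 3-byte char #7 = E6 89 A0.
Offset 23: leading byte 0xCC = 11001100 → 2-byte char #8 = CC 91.
Offset 25: leading byte 0xF3 = 11110011 → 4-byte char #9 = F3 BD 98 98.
Leading byte 0xF3 = 11110011 matches 11110xxx → 4-byte sequence.
Byte 1: 0xF3 = 11110011, payload 011 (3 bits).
Byte 2: 0xBD = 10111101 (10xxxxxx ✓), payload 111101.
Byte 3: 0x98 = 10011000 (10xxxxxx ✓), payload 011000.
Byte 4: 0x98 = 10011000 (10xxxxxx ✓), payload 011000.
Concatenate: 011111101011000011000 = 0xFD618 (21 bits → U+FD618).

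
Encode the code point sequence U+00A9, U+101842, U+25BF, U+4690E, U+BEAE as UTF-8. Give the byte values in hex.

U+00A9: 2-byte form → C2 A9.
U+101842: 4-byte form → F4 81 A1 82.
U+25BF: 3-byte form → E2 96 BF.
U+4690E: 4-byte form → F1 86 A4 8E.
U+BEAE: 3-byte form → EB BA AE.
Concatenated (16 bytes): C2 A9 F4 81 A1 82 E2 96 BF F1 86 A4 8E EB BA AE.

C2 A9 F4 81 A1 82 E2 96 BF F1 86 A4 8E EB BA AE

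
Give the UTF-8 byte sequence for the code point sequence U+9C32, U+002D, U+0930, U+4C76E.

E9 B0 B2 2D E0 A4 B0 F1 8C 9D AE

U+9C32: 3-byte form → E9 B0 B2.
U+002D: 1-byte form → 2D.
U+0930: 3-byte form → E0 A4 B0.
U+4C76E: 4-byte form → F1 8C 9D AE.
Concatenated (11 bytes): E9 B0 B2 2D E0 A4 B0 F1 8C 9D AE.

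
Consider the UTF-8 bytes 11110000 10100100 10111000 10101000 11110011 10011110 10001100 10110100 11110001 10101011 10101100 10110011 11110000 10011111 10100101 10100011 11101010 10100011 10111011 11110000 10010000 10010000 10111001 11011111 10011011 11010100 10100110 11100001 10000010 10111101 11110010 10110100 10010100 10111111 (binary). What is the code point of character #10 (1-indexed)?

Offset 0: leading byte 0xF0 = 11110000 → 4-byte char #1 = F0 A4 B8 A8.
Offset 4: leading byte 0xF3 = 11110011 → 4-byte char #2 = F3 9E 8C B4.
Offset 8: leading byte 0xF1 = 11110001 → 4-byte char #3 = F1 AB AC B3.
Offset 12: leading byte 0xF0 = 11110000 → 4-byte char #4 = F0 9F A5 A3.
Offset 16: leading byte 0xEA = 11101010 → 3-byte char #5 = EA A3 BB.
Offset 19: leading byte 0xF0 = 11110000 → 4-byte char #6 = F0 90 90 B9.
Offset 23: leading byte 0xDF = 11011111 → 2-byte char #7 = DF 9B.
Offset 25: leading byte 0xD4 = 11010100 → 2-byte char #8 = D4 A6.
Offset 27: leading byte 0xE1 = 11100001 → 3-byte char #9 = E1 82 BD.
Offset 30: leading byte 0xF2 = 11110010 → 4-byte char #10 = F2 B4 94 BF.
Leading byte 0xF2 = 11110010 matches 11110xxx → 4-byte sequence.
Byte 1: 0xF2 = 11110010, payload 010 (3 bits).
Byte 2: 0xB4 = 10110100 (10xxxxxx ✓), payload 110100.
Byte 3: 0x94 = 10010100 (10xxxxxx ✓), payload 010100.
Byte 4: 0xBF = 10111111 (10xxxxxx ✓), payload 111111.
Concatenate: 010110100010100111111 = 0xB453F (21 bits → U+B453F).

U+B453F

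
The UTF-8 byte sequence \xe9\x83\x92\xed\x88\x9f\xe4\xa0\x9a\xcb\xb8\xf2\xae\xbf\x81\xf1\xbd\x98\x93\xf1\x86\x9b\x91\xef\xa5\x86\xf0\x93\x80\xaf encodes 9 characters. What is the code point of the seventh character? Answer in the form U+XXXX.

Offset 0: leading byte 0xE9 = 11101001 → 3-byte char #1 = E9 83 92.
Offset 3: leading byte 0xED = 11101101 → 3-byte char #2 = ED 88 9F.
Offset 6: leading byte 0xE4 = 11100100 → 3-byte char #3 = E4 A0 9A.
Offset 9: leading byte 0xCB = 11001011 → 2-byte char #4 = CB B8.
Offset 11: leading byte 0xF2 = 11110010 → 4-byte char #5 = F2 AE BF 81.
Offset 15: leading byte 0xF1 = 11110001 → 4-byte char #6 = F1 BD 98 93.
Offset 19: leading byte 0xF1 = 11110001 → 4-byte char #7 = F1 86 9B 91.
Leading byte 0xF1 = 11110001 matches 11110xxx → 4-byte sequence.
Byte 1: 0xF1 = 11110001, payload 001 (3 bits).
Byte 2: 0x86 = 10000110 (10xxxxxx ✓), payload 000110.
Byte 3: 0x9B = 10011011 (10xxxxxx ✓), payload 011011.
Byte 4: 0x91 = 10010001 (10xxxxxx ✓), payload 010001.
Concatenate: 001000110011011010001 = 0x466D1 (21 bits → U+466D1).

U+466D1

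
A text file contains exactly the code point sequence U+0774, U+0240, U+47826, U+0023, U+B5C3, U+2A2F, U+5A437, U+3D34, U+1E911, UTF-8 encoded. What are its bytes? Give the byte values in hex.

U+0774: 2-byte form → DD B4.
U+0240: 2-byte form → C9 80.
U+47826: 4-byte form → F1 87 A0 A6.
U+0023: 1-byte form → 23.
U+B5C3: 3-byte form → EB 97 83.
U+2A2F: 3-byte form → E2 A8 AF.
U+5A437: 4-byte form → F1 9A 90 B7.
U+3D34: 3-byte form → E3 B4 B4.
U+1E911: 4-byte form → F0 9E A4 91.
Concatenated (26 bytes): DD B4 C9 80 F1 87 A0 A6 23 EB 97 83 E2 A8 AF F1 9A 90 B7 E3 B4 B4 F0 9E A4 91.

DD B4 C9 80 F1 87 A0 A6 23 EB 97 83 E2 A8 AF F1 9A 90 B7 E3 B4 B4 F0 9E A4 91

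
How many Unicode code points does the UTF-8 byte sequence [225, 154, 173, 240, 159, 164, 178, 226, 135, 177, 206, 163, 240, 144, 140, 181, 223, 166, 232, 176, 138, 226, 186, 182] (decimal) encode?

Byte at offset 0: 0xE1 = 11100001 → 3-byte char (#1). Advance 3.
Byte at offset 3: 0xF0 = 11110000 → 4-byte char (#2). Advance 4.
Byte at offset 7: 0xE2 = 11100010 → 3-byte char (#3). Advance 3.
Byte at offset 10: 0xCE = 11001110 → 2-byte char (#4). Advance 2.
Byte at offset 12: 0xF0 = 11110000 → 4-byte char (#5). Advance 4.
Byte at offset 16: 0xDF = 11011111 → 2-byte char (#6). Advance 2.
Byte at offset 18: 0xE8 = 11101000 → 3-byte char (#7). Advance 3.
Byte at offset 21: 0xE2 = 11100010 → 3-byte char (#8). Advance 3.
Reached end at offset 24 after 8 code points.

8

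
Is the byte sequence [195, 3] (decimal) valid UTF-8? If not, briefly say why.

invalid (non-continuation byte where continuation expected)

Leading byte 0xC3 = 11000011 → 2-byte form.
Byte 2 is 0x03 = 00000011, which is not 10xxxxxx — expected a continuation byte.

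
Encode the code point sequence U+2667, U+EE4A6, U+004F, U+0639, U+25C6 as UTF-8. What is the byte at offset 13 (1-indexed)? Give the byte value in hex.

1-indexed offset 13 is 0-indexed offset 12.
U+2667 → 3-byte form E2 99 A7 at offsets 0–2.
U+EE4A6 → 4-byte form F3 AE 92 A6 at offsets 3–6.
U+004F → 1-byte form 4F at offsets 7–7.
U+0639 → 2-byte form D8 B9 at offsets 8–9.
U+25C6 → 3-byte form E2 97 86 at offsets 10–12.
Offset 12 falls in char 5's range; it's byte 3 of E2 97 86 = 0x86.

0x86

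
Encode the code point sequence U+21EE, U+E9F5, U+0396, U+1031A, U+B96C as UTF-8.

U+21EE: 3-byte form → E2 87 AE.
U+E9F5: 3-byte form → EE A7 B5.
U+0396: 2-byte form → CE 96.
U+1031A: 4-byte form → F0 90 8C 9A.
U+B96C: 3-byte form → EB A5 AC.
Concatenated (15 bytes): E2 87 AE EE A7 B5 CE 96 F0 90 8C 9A EB A5 AC.

E2 87 AE EE A7 B5 CE 96 F0 90 8C 9A EB A5 AC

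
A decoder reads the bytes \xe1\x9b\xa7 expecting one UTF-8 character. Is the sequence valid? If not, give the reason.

valid

Leading byte 0xE1 = 11100001 → 3-byte form.
Continuation bytes 0x9B=10011011, 0xA7=10100111 all match 10xxxxxx.
Decoded value 0x16E7 is ≥ 0x800 (shortest form) and not a surrogate.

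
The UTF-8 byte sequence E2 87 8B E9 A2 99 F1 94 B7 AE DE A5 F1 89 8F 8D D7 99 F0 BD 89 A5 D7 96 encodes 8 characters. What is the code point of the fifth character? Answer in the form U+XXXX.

Offset 0: leading byte 0xE2 = 11100010 → 3-byte char #1 = E2 87 8B.
Offset 3: leading byte 0xE9 = 11101001 → 3-byte char #2 = E9 A2 99.
Offset 6: leading byte 0xF1 = 11110001 → 4-byte char #3 = F1 94 B7 AE.
Offset 10: leading byte 0xDE = 11011110 → 2-byte char #4 = DE A5.
Offset 12: leading byte 0xF1 = 11110001 → 4-byte char #5 = F1 89 8F 8D.
Leading byte 0xF1 = 11110001 matches 11110xxx → 4-byte sequence.
Byte 1: 0xF1 = 11110001, payload 001 (3 bits).
Byte 2: 0x89 = 10001001 (10xxxxxx ✓), payload 001001.
Byte 3: 0x8F = 10001111 (10xxxxxx ✓), payload 001111.
Byte 4: 0x8D = 10001101 (10xxxxxx ✓), payload 001101.
Concatenate: 001001001001111001101 = 0x493CD (21 bits → U+493CD).

U+493CD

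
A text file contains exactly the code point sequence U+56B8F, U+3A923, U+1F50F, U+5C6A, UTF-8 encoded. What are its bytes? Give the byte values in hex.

U+56B8F: 4-byte form → F1 96 AE 8F.
U+3A923: 4-byte form → F0 BA A4 A3.
U+1F50F: 4-byte form → F0 9F 94 8F.
U+5C6A: 3-byte form → E5 B1 AA.
Concatenated (15 bytes): F1 96 AE 8F F0 BA A4 A3 F0 9F 94 8F E5 B1 AA.

F1 96 AE 8F F0 BA A4 A3 F0 9F 94 8F E5 B1 AA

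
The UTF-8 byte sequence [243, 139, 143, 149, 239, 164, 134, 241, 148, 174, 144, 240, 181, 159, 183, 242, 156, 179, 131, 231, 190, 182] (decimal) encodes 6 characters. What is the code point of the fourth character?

Offset 0: leading byte 0xF3 = 11110011 → 4-byte char #1 = F3 8B 8F 95.
Offset 4: leading byte 0xEF = 11101111 → 3-byte char #2 = EF A4 86.
Offset 7: leading byte 0xF1 = 11110001 → 4-byte char #3 = F1 94 AE 90.
Offset 11: leading byte 0xF0 = 11110000 → 4-byte char #4 = F0 B5 9F B7.
Leading byte 0xF0 = 11110000 matches 11110xxx → 4-byte sequence.
Byte 1: 0xF0 = 11110000, payload 000 (3 bits).
Byte 2: 0xB5 = 10110101 (10xxxxxx ✓), payload 110101.
Byte 3: 0x9F = 10011111 (10xxxxxx ✓), payload 011111.
Byte 4: 0xB7 = 10110111 (10xxxxxx ✓), payload 110111.
Concatenate: 000110101011111110111 = 0x357F7 (21 bits → U+357F7).

U+357F7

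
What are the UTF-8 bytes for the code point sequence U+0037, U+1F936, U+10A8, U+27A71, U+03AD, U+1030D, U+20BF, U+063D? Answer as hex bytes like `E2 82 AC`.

U+0037: 1-byte form → 37.
U+1F936: 4-byte form → F0 9F A4 B6.
U+10A8: 3-byte form → E1 82 A8.
U+27A71: 4-byte form → F0 A7 A9 B1.
U+03AD: 2-byte form → CE AD.
U+1030D: 4-byte form → F0 90 8C 8D.
U+20BF: 3-byte form → E2 82 BF.
U+063D: 2-byte form → D8 BD.
Concatenated (23 bytes): 37 F0 9F A4 B6 E1 82 A8 F0 A7 A9 B1 CE AD F0 90 8C 8D E2 82 BF D8 BD.

37 F0 9F A4 B6 E1 82 A8 F0 A7 A9 B1 CE AD F0 90 8C 8D E2 82 BF D8 BD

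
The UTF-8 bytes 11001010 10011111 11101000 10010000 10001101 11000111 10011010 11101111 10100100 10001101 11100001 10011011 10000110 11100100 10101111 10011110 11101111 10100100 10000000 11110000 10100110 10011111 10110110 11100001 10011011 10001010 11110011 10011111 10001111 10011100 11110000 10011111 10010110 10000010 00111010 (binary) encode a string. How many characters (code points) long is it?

Byte at offset 0: 0xCA = 11001010 → 2-byte char (#1). Advance 2.
Byte at offset 2: 0xE8 = 11101000 → 3-byte char (#2). Advance 3.
Byte at offset 5: 0xC7 = 11000111 → 2-byte char (#3). Advance 2.
Byte at offset 7: 0xEF = 11101111 → 3-byte char (#4). Advance 3.
Byte at offset 10: 0xE1 = 11100001 → 3-byte char (#5). Advance 3.
Byte at offset 13: 0xE4 = 11100100 → 3-byte char (#6). Advance 3.
Byte at offset 16: 0xEF = 11101111 → 3-byte char (#7). Advance 3.
Byte at offset 19: 0xF0 = 11110000 → 4-byte char (#8). Advance 4.
Byte at offset 23: 0xE1 = 11100001 → 3-byte char (#9). Advance 3.
Byte at offset 26: 0xF3 = 11110011 → 4-byte char (#10). Advance 4.
Byte at offset 30: 0xF0 = 11110000 → 4-byte char (#11). Advance 4.
Byte at offset 34: 0x3A = 00111010 → 1-byte char (#12). Advance 1.
Reached end at offset 35 after 12 code points.

12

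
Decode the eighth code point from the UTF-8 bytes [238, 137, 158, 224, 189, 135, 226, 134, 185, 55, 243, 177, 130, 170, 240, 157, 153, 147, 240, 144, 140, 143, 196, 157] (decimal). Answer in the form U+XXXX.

Offset 0: leading byte 0xEE = 11101110 → 3-byte char #1 = EE 89 9E.
Offset 3: leading byte 0xE0 = 11100000 → 3-byte char #2 = E0 BD 87.
Offset 6: leading byte 0xE2 = 11100010 → 3-byte char #3 = E2 86 B9.
Offset 9: leading byte 0x37 = 00110111 → 1-byte char #4 = 37.
Offset 10: leading byte 0xF3 = 11110011 → 4-byte char #5 = F3 B1 82 AA.
Offset 14: leading byte 0xF0 = 11110000 → 4-byte char #6 = F0 9D 99 93.
Offset 18: leading byte 0xF0 = 11110000 → 4-byte char #7 = F0 90 8C 8F.
Offset 22: leading byte 0xC4 = 11000100 → 2-byte char #8 = C4 9D.
Leading byte 0xC4 = 11000100 matches 110xxxxx → 2-byte sequence.
Byte 1: 0xC4 = 11000100, payload 00100 (5 bits).
Byte 2: 0x9D = 10011101 (10xxxxxx ✓), payload 011101.
Concatenate: 00100011101 = 0x11D (11 bits → U+011D).

U+011D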